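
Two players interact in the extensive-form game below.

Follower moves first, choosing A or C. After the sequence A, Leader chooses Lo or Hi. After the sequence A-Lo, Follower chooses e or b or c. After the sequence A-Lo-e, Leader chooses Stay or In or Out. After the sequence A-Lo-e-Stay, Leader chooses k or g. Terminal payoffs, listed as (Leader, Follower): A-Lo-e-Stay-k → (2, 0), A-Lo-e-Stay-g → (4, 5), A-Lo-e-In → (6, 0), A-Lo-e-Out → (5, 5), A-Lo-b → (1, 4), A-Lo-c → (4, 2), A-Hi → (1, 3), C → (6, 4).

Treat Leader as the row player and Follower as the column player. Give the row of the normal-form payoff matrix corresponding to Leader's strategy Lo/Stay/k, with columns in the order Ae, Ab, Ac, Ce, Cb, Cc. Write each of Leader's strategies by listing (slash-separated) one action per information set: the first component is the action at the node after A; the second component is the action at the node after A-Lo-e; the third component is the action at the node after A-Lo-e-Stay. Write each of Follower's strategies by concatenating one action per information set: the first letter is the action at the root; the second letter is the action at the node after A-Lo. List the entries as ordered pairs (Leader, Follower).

(2,0) (1,4) (4,2) (6,4) (6,4) (6,4)

vs Ae: Follower plays A → Leader plays Lo at [A] → Follower plays e at [A-Lo] → Leader plays Stay at [A-Lo-e] → Leader plays k at [A-Lo-e-Stay] → (2, 0)
vs Ab: Follower plays A → Leader plays Lo at [A] → Follower plays b at [A-Lo] → (1, 4)
vs Ac: Follower plays A → Leader plays Lo at [A] → Follower plays c at [A-Lo] → (4, 2)
vs Ce: Follower plays C → (6, 4)
vs Cb: Follower plays C → (6, 4)
vs Cc: Follower plays C → (6, 4)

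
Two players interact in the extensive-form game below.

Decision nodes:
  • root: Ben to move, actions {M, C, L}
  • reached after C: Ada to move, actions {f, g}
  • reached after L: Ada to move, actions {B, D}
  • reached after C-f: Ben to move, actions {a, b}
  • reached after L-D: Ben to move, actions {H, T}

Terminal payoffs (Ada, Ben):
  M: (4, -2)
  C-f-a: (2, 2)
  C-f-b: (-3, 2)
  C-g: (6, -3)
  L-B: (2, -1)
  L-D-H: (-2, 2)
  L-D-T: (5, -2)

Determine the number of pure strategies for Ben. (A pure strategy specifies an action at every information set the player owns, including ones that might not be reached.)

12

Ben owns the root with actions {M, C, L} — three choices.
Ben owns the node after C-f with actions {a, b} — two choices.
Ben owns the node after L-D with actions {H, T} — two choices.
A pure strategy fixes one action at each information set independently, so the count is the product 3 × 2 × 2 = 12.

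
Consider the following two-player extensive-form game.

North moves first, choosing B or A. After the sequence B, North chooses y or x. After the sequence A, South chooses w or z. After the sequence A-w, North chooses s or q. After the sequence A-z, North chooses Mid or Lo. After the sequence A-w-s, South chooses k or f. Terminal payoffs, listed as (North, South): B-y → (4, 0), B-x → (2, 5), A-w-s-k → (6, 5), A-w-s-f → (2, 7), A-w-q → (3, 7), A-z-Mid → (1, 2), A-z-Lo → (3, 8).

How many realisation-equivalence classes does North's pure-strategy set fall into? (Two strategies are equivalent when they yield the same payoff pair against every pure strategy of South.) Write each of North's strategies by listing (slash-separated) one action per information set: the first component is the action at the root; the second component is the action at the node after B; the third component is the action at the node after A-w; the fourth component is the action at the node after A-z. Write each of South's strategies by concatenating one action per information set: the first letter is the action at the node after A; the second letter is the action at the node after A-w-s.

6

North has 16 pure strategies: B/y/s/Mid, B/y/s/Lo, B/y/q/Mid, B/y/q/Lo, B/x/s/Mid, B/x/s/Lo, B/x/q/Mid, B/x/q/Lo, A/y/s/Mid, A/y/s/Lo, A/y/q/Mid, A/y/q/Lo, A/x/s/Mid, A/x/s/Lo, A/x/q/Mid, A/x/q/Lo. Columns: wk, wf, zk, zf.
{B/y/s/Mid, B/y/s/Lo, B/y/q/Mid, B/y/q/Lo} → row (4,0) (4,0) (4,0) (4,0)
{B/x/s/Mid, B/x/s/Lo, B/x/q/Mid, B/x/q/Lo} → row (2,5) (2,5) (2,5) (2,5)
{A/y/s/Mid, A/x/s/Mid} → row (6,5) (2,7) (1,2) (1,2)
{A/y/s/Lo, A/x/s/Lo} → row (6,5) (2,7) (3,8) (3,8)
{A/y/q/Mid, A/x/q/Mid} → row (3,7) (3,7) (1,2) (1,2)
{A/y/q/Lo, A/x/q/Lo} → row (3,7) (3,7) (3,8) (3,8)
That's 6 distinct rows out of 16 strategies.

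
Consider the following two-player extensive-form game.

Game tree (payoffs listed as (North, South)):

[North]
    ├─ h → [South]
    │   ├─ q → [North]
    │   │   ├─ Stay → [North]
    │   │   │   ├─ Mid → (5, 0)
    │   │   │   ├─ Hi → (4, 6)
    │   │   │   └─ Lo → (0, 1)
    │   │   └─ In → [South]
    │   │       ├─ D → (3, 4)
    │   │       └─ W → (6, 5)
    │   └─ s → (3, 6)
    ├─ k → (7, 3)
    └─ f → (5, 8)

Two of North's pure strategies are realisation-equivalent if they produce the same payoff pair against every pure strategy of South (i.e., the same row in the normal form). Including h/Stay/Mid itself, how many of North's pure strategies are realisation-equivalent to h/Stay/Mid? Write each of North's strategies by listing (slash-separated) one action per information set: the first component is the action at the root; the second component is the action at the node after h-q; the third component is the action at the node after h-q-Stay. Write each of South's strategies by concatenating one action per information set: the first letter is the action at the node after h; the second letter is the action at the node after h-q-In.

1

Row for h/Stay/Mid (columns qD, qW, sD, sW): (5,0) (5,0) (3,6) (3,6).
Every one of North's information sets is on the play path for some reply by South when North follows h/Stay/Mid.
Changing the action at any of them therefore changes at least one column, so only h/Stay/Mid itself gives this row.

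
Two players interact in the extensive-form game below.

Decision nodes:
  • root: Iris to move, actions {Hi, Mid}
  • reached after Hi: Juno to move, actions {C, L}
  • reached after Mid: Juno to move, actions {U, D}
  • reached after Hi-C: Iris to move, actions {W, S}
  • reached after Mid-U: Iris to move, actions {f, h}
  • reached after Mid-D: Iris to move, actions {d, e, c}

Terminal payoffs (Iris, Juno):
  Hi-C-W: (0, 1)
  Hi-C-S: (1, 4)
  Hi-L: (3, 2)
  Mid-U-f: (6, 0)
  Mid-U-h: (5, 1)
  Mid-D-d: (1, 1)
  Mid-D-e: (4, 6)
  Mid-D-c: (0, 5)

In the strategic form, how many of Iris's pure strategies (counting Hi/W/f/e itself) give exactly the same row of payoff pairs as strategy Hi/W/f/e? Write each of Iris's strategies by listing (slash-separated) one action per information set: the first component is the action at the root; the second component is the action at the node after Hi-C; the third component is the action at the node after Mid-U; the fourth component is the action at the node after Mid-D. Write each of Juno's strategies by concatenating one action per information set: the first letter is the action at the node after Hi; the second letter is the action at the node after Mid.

6

Row for Hi/W/f/e (columns CU, CD, LU, LD): (0,1) (0,1) (3,2) (3,2).
Under Hi/W/f/e, Iris's choice at the node after Mid-U and at the node after Mid-D can never be reached regardless of what Juno does, so varying those choices leaves every outcome unchanged.
Holding the reachable choices fixed and varying the unreachable ones freely already gives 2 × 3 = 6 equivalent strategies.
No other strategy reproduces this row, so those 6 are the full class: Hi/W/f/d, Hi/W/f/e, Hi/W/f/c, Hi/W/h/d, Hi/W/h/e, Hi/W/h/c.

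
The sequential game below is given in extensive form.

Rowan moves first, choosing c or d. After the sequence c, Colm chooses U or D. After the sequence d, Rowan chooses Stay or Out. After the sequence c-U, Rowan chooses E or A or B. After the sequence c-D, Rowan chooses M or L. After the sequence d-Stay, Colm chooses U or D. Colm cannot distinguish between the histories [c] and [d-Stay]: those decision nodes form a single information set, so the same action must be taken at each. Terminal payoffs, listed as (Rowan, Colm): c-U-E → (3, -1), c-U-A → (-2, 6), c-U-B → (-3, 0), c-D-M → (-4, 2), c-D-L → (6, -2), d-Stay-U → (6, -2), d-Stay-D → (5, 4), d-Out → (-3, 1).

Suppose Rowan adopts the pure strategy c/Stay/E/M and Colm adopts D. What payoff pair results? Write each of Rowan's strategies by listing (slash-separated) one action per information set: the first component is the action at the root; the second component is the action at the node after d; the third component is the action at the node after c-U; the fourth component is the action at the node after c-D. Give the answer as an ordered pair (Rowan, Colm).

Trace the play path from the root:
  Rowan plays c
  Colm plays D at [c]
  Rowan plays M at [c-D]
→ terminal payoff (-4, 2).
(Rowan's choice at the node after d is never reached on this path, so it doesn't affect the outcome.)

(-4, 2)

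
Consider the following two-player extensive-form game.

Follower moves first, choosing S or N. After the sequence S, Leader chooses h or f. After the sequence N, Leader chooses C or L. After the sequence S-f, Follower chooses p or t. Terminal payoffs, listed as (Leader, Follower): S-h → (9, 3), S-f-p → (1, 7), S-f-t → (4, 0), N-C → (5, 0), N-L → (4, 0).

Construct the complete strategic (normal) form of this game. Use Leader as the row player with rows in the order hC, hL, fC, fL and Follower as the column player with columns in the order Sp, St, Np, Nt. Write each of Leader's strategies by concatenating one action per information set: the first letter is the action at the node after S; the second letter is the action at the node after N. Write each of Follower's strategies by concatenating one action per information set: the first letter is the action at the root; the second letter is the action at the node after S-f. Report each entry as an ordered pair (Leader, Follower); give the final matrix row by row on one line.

hC: (9,3) (9,3) (5,0) (5,0) | hL: (9,3) (9,3) (4,0) (4,0) | fC: (1,7) (4,0) (5,0) (5,0) | fL: (1,7) (4,0) (4,0) (4,0)

           Sp       St       Np       Nt
  hC    (9,3)    (9,3)    (5,0)    (5,0)
  hL    (9,3)    (9,3)    (4,0)    (4,0)
  fC    (1,7)    (4,0)    (5,0)    (5,0)
  fL    (1,7)    (4,0)    (4,0)    (4,0)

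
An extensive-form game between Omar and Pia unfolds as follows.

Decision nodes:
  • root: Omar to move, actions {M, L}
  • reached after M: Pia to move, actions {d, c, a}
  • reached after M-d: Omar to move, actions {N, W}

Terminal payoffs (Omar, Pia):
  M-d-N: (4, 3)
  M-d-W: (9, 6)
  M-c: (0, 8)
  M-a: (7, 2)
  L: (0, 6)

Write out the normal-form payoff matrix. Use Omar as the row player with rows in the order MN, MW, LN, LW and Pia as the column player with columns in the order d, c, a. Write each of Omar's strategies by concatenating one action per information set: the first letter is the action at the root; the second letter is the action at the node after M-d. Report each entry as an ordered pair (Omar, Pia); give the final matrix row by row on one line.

Row MN: d→(4,3), c→(0,8), a→(7,2)
Row MW: d→(9,6), c→(0,8), a→(7,2)
Row LN: d→(0,6), c→(0,6), a→(0,6)
Row LW: d→(0,6), c→(0,6), a→(0,6)

MN: (4,3) (0,8) (7,2) | MW: (9,6) (0,8) (7,2) | LN: (0,6) (0,6) (0,6) | LW: (0,6) (0,6) (0,6)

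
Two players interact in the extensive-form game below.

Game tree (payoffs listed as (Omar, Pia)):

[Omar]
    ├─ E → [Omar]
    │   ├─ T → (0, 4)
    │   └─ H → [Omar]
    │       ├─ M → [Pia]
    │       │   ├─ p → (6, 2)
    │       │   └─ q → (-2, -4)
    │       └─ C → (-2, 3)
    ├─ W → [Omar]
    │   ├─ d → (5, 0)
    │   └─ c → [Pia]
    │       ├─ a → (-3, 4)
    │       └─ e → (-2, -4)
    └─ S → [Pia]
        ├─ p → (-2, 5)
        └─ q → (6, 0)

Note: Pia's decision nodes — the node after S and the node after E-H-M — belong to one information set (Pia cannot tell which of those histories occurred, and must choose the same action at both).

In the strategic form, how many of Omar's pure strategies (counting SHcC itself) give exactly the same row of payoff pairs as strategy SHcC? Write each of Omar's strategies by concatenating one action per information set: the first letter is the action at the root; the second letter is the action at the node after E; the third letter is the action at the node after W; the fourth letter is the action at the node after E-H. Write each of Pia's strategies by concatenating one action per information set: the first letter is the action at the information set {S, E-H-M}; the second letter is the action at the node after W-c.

Row for SHcC (columns pa, pe, qa, qe): (-2,5) (-2,5) (6,0) (6,0).
Under SHcC, Omar's choice at the node after E and at the node after W and at the node after E-H can never be reached regardless of what Pia does, so varying those choices leaves every outcome unchanged.
Holding the reachable choices fixed and varying the unreachable ones freely already gives 2 × 2 × 2 = 8 equivalent strategies.
No other strategy reproduces this row, so those 8 are the full class: STdM, STdC, STcM, STcC, SHdM, SHdC, SHcM, SHcC.

8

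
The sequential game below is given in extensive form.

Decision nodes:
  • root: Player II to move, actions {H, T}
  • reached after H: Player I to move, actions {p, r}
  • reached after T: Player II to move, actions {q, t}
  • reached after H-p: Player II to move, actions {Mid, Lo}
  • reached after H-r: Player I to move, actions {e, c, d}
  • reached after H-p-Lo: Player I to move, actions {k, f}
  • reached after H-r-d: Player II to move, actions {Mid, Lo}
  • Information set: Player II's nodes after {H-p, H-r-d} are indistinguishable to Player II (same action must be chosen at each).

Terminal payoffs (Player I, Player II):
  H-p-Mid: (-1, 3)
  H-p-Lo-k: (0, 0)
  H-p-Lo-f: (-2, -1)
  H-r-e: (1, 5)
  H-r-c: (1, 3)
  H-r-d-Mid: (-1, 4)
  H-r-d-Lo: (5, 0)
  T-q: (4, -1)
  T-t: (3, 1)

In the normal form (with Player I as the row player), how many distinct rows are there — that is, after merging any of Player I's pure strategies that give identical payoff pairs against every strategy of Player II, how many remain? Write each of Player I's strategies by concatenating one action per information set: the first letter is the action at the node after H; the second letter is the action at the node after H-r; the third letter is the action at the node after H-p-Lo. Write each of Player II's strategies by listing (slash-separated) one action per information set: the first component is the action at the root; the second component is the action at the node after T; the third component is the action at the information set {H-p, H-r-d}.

5

Player I has 12 pure strategies: pek, pef, pck, pcf, pdk, pdf, rek, ref, rck, rcf, rdk, rdf. Columns: H/q/Mid, H/q/Lo, H/t/Mid, H/t/Lo, T/q/Mid, T/q/Lo, T/t/Mid, T/t/Lo.
{pek, pck, pdk} → row (-1,3) (0,0) (-1,3) (0,0) (4,-1) (4,-1) (3,1) (3,1)
{pef, pcf, pdf} → row (-1,3) (-2,-1) (-1,3) (-2,-1) (4,-1) (4,-1) (3,1) (3,1)
{rek, ref} → row (1,5) (1,5) (1,5) (1,5) (4,-1) (4,-1) (3,1) (3,1)
{rck, rcf} → row (1,3) (1,3) (1,3) (1,3) (4,-1) (4,-1) (3,1) (3,1)
{rdk, rdf} → row (-1,4) (5,0) (-1,4) (5,0) (4,-1) (4,-1) (3,1) (3,1)
That's 5 distinct rows out of 12 strategies.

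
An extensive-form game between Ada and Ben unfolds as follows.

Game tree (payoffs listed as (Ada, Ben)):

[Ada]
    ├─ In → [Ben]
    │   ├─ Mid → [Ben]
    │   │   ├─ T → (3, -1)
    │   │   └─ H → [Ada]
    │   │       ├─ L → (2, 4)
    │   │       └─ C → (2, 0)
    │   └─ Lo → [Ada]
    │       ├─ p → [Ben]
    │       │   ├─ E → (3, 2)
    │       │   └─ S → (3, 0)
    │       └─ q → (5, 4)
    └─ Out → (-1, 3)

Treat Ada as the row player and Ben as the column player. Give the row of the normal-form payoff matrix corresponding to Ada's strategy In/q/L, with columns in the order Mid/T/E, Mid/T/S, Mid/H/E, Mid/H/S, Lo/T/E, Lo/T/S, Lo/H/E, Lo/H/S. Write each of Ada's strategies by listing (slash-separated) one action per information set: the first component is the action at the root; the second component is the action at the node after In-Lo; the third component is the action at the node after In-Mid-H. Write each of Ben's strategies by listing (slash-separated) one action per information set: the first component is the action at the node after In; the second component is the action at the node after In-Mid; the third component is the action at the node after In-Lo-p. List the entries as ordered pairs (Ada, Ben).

vs Mid/T/E: Ada plays In → Ben plays Mid at [In] → Ben plays T at [In-Mid] → (3, -1)
vs Mid/T/S: Ada plays In → Ben plays Mid at [In] → Ben plays T at [In-Mid] → (3, -1)
vs Mid/H/E: Ada plays In → Ben plays Mid at [In] → Ben plays H at [In-Mid] → Ada plays L at [In-Mid-H] → (2, 4)
vs Mid/H/S: Ada plays In → Ben plays Mid at [In] → Ben plays H at [In-Mid] → Ada plays L at [In-Mid-H] → (2, 4)
vs Lo/T/E: Ada plays In → Ben plays Lo at [In] → Ada plays q at [In-Lo] → (5, 4)
vs Lo/T/S: Ada plays In → Ben plays Lo at [In] → Ada plays q at [In-Lo] → (5, 4)
vs Lo/H/E: Ada plays In → Ben plays Lo at [In] → Ada plays q at [In-Lo] → (5, 4)
vs Lo/H/S: Ada plays In → Ben plays Lo at [In] → Ada plays q at [In-Lo] → (5, 4)

(3,-1) (3,-1) (2,4) (2,4) (5,4) (5,4) (5,4) (5,4)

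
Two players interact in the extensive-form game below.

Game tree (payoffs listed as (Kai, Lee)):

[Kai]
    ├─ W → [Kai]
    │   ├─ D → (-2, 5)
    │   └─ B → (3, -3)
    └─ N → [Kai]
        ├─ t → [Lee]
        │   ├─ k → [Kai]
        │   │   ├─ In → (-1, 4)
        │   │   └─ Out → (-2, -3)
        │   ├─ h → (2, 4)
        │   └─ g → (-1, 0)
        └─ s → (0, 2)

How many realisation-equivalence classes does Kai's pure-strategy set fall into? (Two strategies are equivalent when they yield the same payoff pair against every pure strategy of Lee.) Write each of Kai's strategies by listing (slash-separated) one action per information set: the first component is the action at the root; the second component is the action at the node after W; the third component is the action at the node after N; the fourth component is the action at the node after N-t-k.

5

Kai has 16 pure strategies: W/D/t/In, W/D/t/Out, W/D/s/In, W/D/s/Out, W/B/t/In, W/B/t/Out, W/B/s/In, W/B/s/Out, N/D/t/In, N/D/t/Out, N/D/s/In, N/D/s/Out, N/B/t/In, N/B/t/Out, N/B/s/In, N/B/s/Out. Columns: k, h, g.
{W/D/t/In, W/D/t/Out, W/D/s/In, W/D/s/Out} → row (-2,5) (-2,5) (-2,5)
{W/B/t/In, W/B/t/Out, W/B/s/In, W/B/s/Out} → row (3,-3) (3,-3) (3,-3)
{N/D/t/In, N/B/t/In} → row (-1,4) (2,4) (-1,0)
{N/D/t/Out, N/B/t/Out} → row (-2,-3) (2,4) (-1,0)
{N/D/s/In, N/D/s/Out, N/B/s/In, N/B/s/Out} → row (0,2) (0,2) (0,2)
That's 5 distinct rows out of 16 strategies.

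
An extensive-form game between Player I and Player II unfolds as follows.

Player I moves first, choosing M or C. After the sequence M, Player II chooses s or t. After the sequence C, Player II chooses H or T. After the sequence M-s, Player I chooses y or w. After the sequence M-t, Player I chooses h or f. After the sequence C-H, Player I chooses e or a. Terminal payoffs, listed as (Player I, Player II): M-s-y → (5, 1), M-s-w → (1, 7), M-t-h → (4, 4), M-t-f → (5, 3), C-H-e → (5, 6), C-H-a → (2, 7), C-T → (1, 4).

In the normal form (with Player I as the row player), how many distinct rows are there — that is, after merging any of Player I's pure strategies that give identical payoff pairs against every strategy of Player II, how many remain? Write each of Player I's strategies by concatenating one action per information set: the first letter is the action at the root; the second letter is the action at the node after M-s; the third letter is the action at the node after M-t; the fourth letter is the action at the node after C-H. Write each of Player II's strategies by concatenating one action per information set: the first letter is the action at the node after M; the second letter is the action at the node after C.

Player I has 16 pure strategies: Myhe, Myha, Myfe, Myfa, Mwhe, Mwha, Mwfe, Mwfa, Cyhe, Cyha, Cyfe, Cyfa, Cwhe, Cwha, Cwfe, Cwfa. Columns: sH, sT, tH, tT.
{Myhe, Myha} → row (5,1) (5,1) (4,4) (4,4)
{Myfe, Myfa} → row (5,1) (5,1) (5,3) (5,3)
{Mwhe, Mwha} → row (1,7) (1,7) (4,4) (4,4)
{Mwfe, Mwfa} → row (1,7) (1,7) (5,3) (5,3)
{Cyhe, Cyfe, Cwhe, Cwfe} → row (5,6) (1,4) (5,6) (1,4)
{Cyha, Cyfa, Cwha, Cwfa} → row (2,7) (1,4) (2,7) (1,4)
That's 6 distinct rows out of 16 strategies.

6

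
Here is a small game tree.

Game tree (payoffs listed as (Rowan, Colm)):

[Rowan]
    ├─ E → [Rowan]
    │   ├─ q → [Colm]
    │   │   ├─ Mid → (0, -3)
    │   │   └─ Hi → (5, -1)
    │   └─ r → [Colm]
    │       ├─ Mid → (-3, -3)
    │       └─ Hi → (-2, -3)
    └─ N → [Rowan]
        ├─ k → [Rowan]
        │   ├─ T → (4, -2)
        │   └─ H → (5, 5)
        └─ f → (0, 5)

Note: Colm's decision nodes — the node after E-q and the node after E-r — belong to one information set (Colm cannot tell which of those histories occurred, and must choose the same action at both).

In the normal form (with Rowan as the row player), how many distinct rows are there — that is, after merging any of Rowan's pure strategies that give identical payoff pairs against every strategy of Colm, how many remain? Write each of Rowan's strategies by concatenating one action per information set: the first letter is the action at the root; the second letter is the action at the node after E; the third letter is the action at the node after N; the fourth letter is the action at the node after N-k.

Rowan has 16 pure strategies: EqkT, EqkH, EqfT, EqfH, ErkT, ErkH, ErfT, ErfH, NqkT, NqkH, NqfT, NqfH, NrkT, NrkH, NrfT, NrfH. Columns: Mid, Hi.
{EqkT, EqkH, EqfT, EqfH} → row (0,-3) (5,-1)
{ErkT, ErkH, ErfT, ErfH} → row (-3,-3) (-2,-3)
{NqkT, NrkT} → row (4,-2) (4,-2)
{NqkH, NrkH} → row (5,5) (5,5)
{NqfT, NqfH, NrfT, NrfH} → row (0,5) (0,5)
That's 5 distinct rows out of 16 strategies.

5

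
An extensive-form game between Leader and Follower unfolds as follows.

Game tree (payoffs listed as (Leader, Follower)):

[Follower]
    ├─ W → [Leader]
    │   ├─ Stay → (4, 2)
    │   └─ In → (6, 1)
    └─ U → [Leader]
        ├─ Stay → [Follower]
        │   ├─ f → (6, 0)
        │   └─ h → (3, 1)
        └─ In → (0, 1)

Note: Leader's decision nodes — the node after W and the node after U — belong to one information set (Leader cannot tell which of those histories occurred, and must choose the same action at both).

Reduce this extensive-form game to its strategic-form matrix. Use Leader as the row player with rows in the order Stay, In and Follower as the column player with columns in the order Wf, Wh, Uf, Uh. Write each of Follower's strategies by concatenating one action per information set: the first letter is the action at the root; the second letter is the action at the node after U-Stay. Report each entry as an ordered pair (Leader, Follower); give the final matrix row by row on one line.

Stay: (4,2) (4,2) (6,0) (3,1) | In: (6,1) (6,1) (0,1) (0,1)

           Wf       Wh       Uf       Uh
Stay    (4,2)    (4,2)    (6,0)    (3,1)
  In    (6,1)    (6,1)    (0,1)    (0,1)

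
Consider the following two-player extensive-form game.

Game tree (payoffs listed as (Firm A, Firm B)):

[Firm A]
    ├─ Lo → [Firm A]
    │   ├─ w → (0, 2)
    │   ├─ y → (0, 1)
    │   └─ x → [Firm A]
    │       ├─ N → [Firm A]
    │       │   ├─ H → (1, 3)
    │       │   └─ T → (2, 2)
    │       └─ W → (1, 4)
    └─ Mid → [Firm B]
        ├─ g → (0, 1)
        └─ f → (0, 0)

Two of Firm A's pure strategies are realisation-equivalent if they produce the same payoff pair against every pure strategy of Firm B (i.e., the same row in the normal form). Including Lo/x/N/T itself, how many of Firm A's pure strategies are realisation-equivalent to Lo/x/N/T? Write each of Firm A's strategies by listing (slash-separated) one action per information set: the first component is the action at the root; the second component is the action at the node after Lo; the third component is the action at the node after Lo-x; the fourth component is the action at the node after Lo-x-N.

1

Row for Lo/x/N/T (columns g, f): (2,2) (2,2).
Every one of Firm A's information sets is on the play path for some reply by Firm B when Firm A follows Lo/x/N/T.
Changing the action at any of them therefore changes at least one column, so only Lo/x/N/T itself gives this row.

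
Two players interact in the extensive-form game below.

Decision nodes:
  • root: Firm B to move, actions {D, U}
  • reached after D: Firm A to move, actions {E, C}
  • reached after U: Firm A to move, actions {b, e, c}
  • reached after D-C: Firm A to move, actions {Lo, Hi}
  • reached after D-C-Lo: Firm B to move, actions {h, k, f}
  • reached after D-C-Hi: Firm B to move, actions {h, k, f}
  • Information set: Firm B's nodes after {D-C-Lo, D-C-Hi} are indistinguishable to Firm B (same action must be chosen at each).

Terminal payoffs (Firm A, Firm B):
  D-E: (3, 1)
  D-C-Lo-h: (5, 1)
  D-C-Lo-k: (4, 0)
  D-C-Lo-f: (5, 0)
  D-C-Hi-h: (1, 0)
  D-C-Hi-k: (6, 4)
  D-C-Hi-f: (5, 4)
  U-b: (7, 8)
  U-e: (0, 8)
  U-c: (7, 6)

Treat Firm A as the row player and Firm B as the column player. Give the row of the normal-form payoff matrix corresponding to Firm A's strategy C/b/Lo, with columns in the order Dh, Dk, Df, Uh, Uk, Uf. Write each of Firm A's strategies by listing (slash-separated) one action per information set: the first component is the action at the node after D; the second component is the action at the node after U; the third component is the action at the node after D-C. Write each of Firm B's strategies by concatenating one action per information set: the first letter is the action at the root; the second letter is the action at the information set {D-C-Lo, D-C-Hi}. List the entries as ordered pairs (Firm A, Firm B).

vs Dh: Firm B plays D → Firm A plays C at [D] → Firm A plays Lo at [D-C] → Firm B plays h at [D-C-Lo] → (5, 1)
vs Dk: Firm B plays D → Firm A plays C at [D] → Firm A plays Lo at [D-C] → Firm B plays k at [D-C-Lo] → (4, 0)
vs Df: Firm B plays D → Firm A plays C at [D] → Firm A plays Lo at [D-C] → Firm B plays f at [D-C-Lo] → (5, 0)
vs Uh: Firm B plays U → Firm A plays b at [U] → (7, 8)
vs Uk: Firm B plays U → Firm A plays b at [U] → (7, 8)
vs Uf: Firm B plays U → Firm A plays b at [U] → (7, 8)

(5,1) (4,0) (5,0) (7,8) (7,8) (7,8)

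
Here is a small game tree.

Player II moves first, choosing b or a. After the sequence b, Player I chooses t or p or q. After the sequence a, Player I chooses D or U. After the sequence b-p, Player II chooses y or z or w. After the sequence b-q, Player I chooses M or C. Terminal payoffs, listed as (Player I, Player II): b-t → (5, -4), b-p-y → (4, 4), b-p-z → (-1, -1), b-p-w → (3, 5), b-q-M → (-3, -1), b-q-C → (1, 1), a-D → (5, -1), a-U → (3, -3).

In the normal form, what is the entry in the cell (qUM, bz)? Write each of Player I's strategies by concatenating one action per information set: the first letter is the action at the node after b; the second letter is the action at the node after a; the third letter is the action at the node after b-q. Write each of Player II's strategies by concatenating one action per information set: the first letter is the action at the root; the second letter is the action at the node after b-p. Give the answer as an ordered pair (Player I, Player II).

Trace the play path from the root:
  Player II plays b
  Player I plays q at [b]
  Player I plays M at [b-q]
→ terminal payoff (-3, -1).
(Player I's choice at the node after a is never reached on this path, so it doesn't affect the outcome.)

(-3, -1)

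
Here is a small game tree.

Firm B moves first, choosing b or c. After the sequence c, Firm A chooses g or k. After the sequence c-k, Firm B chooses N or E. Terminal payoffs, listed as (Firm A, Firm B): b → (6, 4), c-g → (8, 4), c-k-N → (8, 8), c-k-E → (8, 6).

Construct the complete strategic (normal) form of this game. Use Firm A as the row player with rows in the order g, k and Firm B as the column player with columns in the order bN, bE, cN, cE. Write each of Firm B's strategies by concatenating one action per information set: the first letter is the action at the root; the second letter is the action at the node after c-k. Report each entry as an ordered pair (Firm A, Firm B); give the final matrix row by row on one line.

g: (6,4) (6,4) (8,4) (8,4) | k: (6,4) (6,4) (8,8) (8,6)

           bN       bE       cN       cE
   g    (6,4)    (6,4)    (8,4)    (8,4)
   k    (6,4)    (6,4)    (8,8)    (8,6)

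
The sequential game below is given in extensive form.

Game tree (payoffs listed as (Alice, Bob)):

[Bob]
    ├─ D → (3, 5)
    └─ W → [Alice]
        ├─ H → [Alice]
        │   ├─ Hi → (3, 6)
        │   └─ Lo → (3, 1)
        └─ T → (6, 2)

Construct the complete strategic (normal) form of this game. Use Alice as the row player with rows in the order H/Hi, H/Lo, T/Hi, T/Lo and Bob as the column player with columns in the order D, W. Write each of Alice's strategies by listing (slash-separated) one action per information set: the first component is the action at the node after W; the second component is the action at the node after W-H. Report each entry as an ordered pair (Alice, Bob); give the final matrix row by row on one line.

H/Hi: (3,5) (3,6) | H/Lo: (3,5) (3,1) | T/Hi: (3,5) (6,2) | T/Lo: (3,5) (6,2)

            D        W
H/Hi    (3,5)    (3,6)
H/Lo    (3,5)    (3,1)
T/Hi    (3,5)    (6,2)
T/Lo    (3,5)    (6,2)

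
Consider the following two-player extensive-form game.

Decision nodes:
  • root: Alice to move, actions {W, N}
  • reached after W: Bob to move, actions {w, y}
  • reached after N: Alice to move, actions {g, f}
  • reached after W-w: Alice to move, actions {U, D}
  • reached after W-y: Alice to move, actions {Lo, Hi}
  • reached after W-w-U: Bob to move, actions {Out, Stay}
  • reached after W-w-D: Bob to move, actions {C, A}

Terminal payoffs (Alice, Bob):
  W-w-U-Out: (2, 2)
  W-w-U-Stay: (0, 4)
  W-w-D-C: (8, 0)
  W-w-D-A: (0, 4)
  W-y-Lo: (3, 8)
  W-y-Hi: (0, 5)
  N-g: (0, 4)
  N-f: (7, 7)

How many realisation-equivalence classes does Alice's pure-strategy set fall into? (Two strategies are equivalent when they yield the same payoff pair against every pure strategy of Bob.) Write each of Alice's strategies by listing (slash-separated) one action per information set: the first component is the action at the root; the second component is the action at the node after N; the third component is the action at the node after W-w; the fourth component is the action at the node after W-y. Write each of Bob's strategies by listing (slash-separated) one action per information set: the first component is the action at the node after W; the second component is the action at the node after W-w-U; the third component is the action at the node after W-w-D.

Alice has 16 pure strategies: W/g/U/Lo, W/g/U/Hi, W/g/D/Lo, W/g/D/Hi, W/f/U/Lo, W/f/U/Hi, W/f/D/Lo, W/f/D/Hi, N/g/U/Lo, N/g/U/Hi, N/g/D/Lo, N/g/D/Hi, N/f/U/Lo, N/f/U/Hi, N/f/D/Lo, N/f/D/Hi. Columns: w/Out/C, w/Out/A, w/Stay/C, w/Stay/A, y/Out/C, y/Out/A, y/Stay/C, y/Stay/A.
{W/g/U/Lo, W/f/U/Lo} → row (2,2) (2,2) (0,4) (0,4) (3,8) (3,8) (3,8) (3,8)
{W/g/U/Hi, W/f/U/Hi} → row (2,2) (2,2) (0,4) (0,4) (0,5) (0,5) (0,5) (0,5)
{W/g/D/Lo, W/f/D/Lo} → row (8,0) (0,4) (8,0) (0,4) (3,8) (3,8) (3,8) (3,8)
{W/g/D/Hi, W/f/D/Hi} → row (8,0) (0,4) (8,0) (0,4) (0,5) (0,5) (0,5) (0,5)
{N/g/U/Lo, N/g/U/Hi, N/g/D/Lo, N/g/D/Hi} → row (0,4) (0,4) (0,4) (0,4) (0,4) (0,4) (0,4) (0,4)
{N/f/U/Lo, N/f/U/Hi, N/f/D/Lo, N/f/D/Hi} → row (7,7) (7,7) (7,7) (7,7) (7,7) (7,7) (7,7) (7,7)
That's 6 distinct rows out of 16 strategies.

6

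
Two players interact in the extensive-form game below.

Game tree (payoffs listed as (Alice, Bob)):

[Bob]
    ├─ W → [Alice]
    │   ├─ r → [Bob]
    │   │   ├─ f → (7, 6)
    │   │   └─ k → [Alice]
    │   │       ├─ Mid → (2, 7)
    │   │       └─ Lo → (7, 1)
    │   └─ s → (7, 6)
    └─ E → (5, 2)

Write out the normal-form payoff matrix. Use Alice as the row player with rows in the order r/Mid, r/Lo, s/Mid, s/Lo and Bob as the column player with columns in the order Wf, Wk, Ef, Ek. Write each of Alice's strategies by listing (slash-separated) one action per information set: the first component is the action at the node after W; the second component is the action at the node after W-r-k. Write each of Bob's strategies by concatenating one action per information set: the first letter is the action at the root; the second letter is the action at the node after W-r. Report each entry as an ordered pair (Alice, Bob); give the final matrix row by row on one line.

r/Mid: (7,6) (2,7) (5,2) (5,2) | r/Lo: (7,6) (7,1) (5,2) (5,2) | s/Mid: (7,6) (7,6) (5,2) (5,2) | s/Lo: (7,6) (7,6) (5,2) (5,2)

Row r/Mid: Wf→(7,6), Wk→(2,7), Ef→(5,2), Ek→(5,2)
Row r/Lo: Wf→(7,6), Wk→(7,1), Ef→(5,2), Ek→(5,2)
Row s/Mid: Wf→(7,6), Wk→(7,6), Ef→(5,2), Ek→(5,2)
Row s/Lo: Wf→(7,6), Wk→(7,6), Ef→(5,2), Ek→(5,2)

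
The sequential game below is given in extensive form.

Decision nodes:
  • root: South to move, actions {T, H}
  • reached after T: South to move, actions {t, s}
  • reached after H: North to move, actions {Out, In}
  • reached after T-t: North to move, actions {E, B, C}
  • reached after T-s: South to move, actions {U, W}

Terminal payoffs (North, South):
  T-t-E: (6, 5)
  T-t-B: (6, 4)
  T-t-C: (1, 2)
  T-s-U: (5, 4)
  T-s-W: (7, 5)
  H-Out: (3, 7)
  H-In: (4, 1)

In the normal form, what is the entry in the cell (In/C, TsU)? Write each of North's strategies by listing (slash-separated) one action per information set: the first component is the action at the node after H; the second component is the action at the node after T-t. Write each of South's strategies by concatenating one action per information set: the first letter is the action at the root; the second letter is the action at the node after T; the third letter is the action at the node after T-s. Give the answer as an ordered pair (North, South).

(5, 4)

Trace the play path from the root:
  South plays T
  South plays s at [T]
  South plays U at [T-s]
→ terminal payoff (5, 4).
(North's choice at the node after H is never reached on this path, so it doesn't affect the outcome.)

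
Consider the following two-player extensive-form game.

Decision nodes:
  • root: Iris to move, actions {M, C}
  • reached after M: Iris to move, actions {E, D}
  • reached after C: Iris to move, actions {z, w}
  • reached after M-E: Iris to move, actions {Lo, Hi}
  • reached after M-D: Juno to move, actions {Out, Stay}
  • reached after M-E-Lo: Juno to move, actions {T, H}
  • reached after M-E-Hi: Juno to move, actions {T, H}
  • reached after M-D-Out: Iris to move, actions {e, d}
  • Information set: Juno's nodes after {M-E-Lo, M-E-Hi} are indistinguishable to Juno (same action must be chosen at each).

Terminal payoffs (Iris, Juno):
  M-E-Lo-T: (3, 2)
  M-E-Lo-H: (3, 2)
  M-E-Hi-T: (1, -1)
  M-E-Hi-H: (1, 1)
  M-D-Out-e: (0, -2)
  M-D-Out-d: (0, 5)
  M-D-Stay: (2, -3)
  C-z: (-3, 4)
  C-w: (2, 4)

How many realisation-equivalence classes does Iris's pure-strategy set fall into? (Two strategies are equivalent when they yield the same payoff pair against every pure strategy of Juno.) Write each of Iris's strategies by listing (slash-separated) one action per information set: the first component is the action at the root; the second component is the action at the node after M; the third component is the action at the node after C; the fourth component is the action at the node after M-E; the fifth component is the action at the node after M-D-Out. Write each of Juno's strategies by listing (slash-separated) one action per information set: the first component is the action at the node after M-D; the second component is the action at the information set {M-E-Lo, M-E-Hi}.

6

Iris has 32 pure strategies: M/E/z/Lo/e, M/E/z/Lo/d, M/E/z/Hi/e, M/E/z/Hi/d, M/E/w/Lo/e, M/E/w/Lo/d, M/E/w/Hi/e, M/E/w/Hi/d, M/D/z/Lo/e, M/D/z/Lo/d, M/D/z/Hi/e, M/D/z/Hi/d, M/D/w/Lo/e, M/D/w/Lo/d, M/D/w/Hi/e, M/D/w/Hi/d, C/E/z/Lo/e, C/E/z/Lo/d, C/E/z/Hi/e, C/E/z/Hi/d, C/E/w/Lo/e, C/E/w/Lo/d, C/E/w/Hi/e, C/E/w/Hi/d, C/D/z/Lo/e, C/D/z/Lo/d, C/D/z/Hi/e, C/D/z/Hi/d, C/D/w/Lo/e, C/D/w/Lo/d, C/D/w/Hi/e, C/D/w/Hi/d. Columns: Out/T, Out/H, Stay/T, Stay/H.
{M/E/z/Lo/e, M/E/z/Lo/d, M/E/w/Lo/e, M/E/w/Lo/d} → row (3,2) (3,2) (3,2) (3,2)
{M/E/z/Hi/e, M/E/z/Hi/d, M/E/w/Hi/e, M/E/w/Hi/d} → row (1,-1) (1,1) (1,-1) (1,1)
{M/D/z/Lo/e, M/D/z/Hi/e, M/D/w/Lo/e, M/D/w/Hi/e} → row (0,-2) (0,-2) (2,-3) (2,-3)
{M/D/z/Lo/d, M/D/z/Hi/d, M/D/w/Lo/d, M/D/w/Hi/d} → row (0,5) (0,5) (2,-3) (2,-3)
{C/E/z/Lo/e, C/E/z/Lo/d, C/E/z/Hi/e, C/E/z/Hi/d, C/D/z/Lo/e, C/D/z/Lo/d, C/D/z/Hi/e, C/D/z/Hi/d} → row (-3,4) (-3,4) (-3,4) (-3,4)
{C/E/w/Lo/e, C/E/w/Lo/d, C/E/w/Hi/e, C/E/w/Hi/d, C/D/w/Lo/e, C/D/w/Lo/d, C/D/w/Hi/e, C/D/w/Hi/d} → row (2,4) (2,4) (2,4) (2,4)
That's 6 distinct rows out of 32 strategies.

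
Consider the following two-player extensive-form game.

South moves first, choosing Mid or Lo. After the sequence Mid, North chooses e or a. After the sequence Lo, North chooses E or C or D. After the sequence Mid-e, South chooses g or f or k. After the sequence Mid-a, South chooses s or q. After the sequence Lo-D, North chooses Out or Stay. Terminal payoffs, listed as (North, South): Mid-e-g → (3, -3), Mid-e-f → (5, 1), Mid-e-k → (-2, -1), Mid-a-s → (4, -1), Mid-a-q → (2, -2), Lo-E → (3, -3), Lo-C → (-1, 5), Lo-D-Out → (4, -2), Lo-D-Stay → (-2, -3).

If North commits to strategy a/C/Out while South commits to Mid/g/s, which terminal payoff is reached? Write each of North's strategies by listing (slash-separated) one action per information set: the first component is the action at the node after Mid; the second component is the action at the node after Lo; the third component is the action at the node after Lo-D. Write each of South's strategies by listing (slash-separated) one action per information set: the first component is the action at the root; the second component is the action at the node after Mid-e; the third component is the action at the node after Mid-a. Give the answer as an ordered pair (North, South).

Trace the play path from the root:
  South plays Mid
  North plays a at [Mid]
  South plays s at [Mid-a]
→ terminal payoff (4, -1).
(North's choice at the node after Lo is never reached on this path, so it doesn't affect the outcome.)

(4, -1)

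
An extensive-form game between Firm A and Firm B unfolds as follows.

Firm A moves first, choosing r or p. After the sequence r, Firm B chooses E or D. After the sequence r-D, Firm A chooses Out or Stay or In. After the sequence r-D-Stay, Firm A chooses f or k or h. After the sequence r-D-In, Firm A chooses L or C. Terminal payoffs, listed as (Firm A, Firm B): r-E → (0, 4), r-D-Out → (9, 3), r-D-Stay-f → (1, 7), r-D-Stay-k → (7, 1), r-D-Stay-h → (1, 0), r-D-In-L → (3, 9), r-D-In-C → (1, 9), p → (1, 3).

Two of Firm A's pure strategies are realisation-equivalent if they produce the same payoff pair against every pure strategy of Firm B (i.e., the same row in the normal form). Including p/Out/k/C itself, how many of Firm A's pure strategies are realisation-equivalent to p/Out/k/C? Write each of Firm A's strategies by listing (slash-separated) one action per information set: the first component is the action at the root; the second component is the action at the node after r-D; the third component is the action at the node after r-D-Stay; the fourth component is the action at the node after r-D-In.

Row for p/Out/k/C (columns E, D): (1,3) (1,3).
Under p/Out/k/C, Firm A's choice at the node after r-D and at the node after r-D-Stay and at the node after r-D-In can never be reached regardless of what Firm B does, so varying those choices leaves every outcome unchanged.
Holding the reachable choices fixed and varying the unreachable ones freely already gives 3 × 3 × 2 = 18 equivalent strategies.
No other strategy reproduces this row, so those 18 are the full class: p/Out/f/L, p/Out/f/C, p/Out/k/L, p/Out/k/C, p/Out/h/L, p/Out/h/C, p/Stay/f/L, p/Stay/f/C, p/Stay/k/L, p/Stay/k/C, p/Stay/h/L, p/Stay/h/C, p/In/f/L, p/In/f/C, p/In/k/L, p/In/k/C, p/In/h/L, p/In/h/C.

18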